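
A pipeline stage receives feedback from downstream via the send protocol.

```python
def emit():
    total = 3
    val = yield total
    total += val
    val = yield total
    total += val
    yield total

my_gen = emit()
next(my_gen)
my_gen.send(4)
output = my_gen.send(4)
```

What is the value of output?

Step 1: next() -> yield total=3.
Step 2: send(4) -> val=4, total = 3+4 = 7, yield 7.
Step 3: send(4) -> val=4, total = 7+4 = 11, yield 11.
Therefore output = 11.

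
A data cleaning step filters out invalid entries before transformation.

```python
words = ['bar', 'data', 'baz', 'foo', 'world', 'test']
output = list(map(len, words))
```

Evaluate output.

Step 1: Map len() to each word:
  'bar' -> 3
  'data' -> 4
  'baz' -> 3
  'foo' -> 3
  'world' -> 5
  'test' -> 4
Therefore output = [3, 4, 3, 3, 5, 4].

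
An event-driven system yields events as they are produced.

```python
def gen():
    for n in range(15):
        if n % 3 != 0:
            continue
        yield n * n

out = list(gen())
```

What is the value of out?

Step 1: Only yield n**2 when n is divisible by 3:
  n=0: 0 % 3 == 0, yield 0**2 = 0
  n=3: 3 % 3 == 0, yield 3**2 = 9
  n=6: 6 % 3 == 0, yield 6**2 = 36
  n=9: 9 % 3 == 0, yield 9**2 = 81
  n=12: 12 % 3 == 0, yield 12**2 = 144
Therefore out = [0, 9, 36, 81, 144].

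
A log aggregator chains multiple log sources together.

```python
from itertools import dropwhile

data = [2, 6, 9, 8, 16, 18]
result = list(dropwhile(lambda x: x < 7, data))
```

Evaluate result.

Step 1: dropwhile drops elements while < 7:
  2 < 7: dropped
  6 < 7: dropped
  9: kept (dropping stopped)
Step 2: Remaining elements kept regardless of condition.
Therefore result = [9, 8, 16, 18].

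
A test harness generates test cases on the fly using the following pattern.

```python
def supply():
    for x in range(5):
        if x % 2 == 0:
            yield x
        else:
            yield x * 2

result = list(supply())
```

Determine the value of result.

Step 1: For each x in range(5), yield x if even, else x*2:
  x=0 (even): yield 0
  x=1 (odd): yield 1*2 = 2
  x=2 (even): yield 2
  x=3 (odd): yield 3*2 = 6
  x=4 (even): yield 4
Therefore result = [0, 2, 2, 6, 4].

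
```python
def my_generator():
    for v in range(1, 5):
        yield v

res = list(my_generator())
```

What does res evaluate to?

Step 1: The generator yields each value from range(1, 5).
Step 2: list() consumes all yields: [1, 2, 3, 4].
Therefore res = [1, 2, 3, 4].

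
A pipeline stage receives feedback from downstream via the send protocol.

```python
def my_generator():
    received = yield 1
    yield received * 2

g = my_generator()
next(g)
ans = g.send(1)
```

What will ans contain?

Step 1: next(g) advances to first yield, producing 1.
Step 2: send(1) resumes, received = 1.
Step 3: yield received * 2 = 1 * 2 = 2.
Therefore ans = 2.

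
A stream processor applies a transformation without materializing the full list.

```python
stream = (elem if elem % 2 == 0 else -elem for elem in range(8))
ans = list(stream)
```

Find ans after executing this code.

Step 1: For each elem in range(8), yield elem if even, else -elem:
  elem=0: even, yield 0
  elem=1: odd, yield -1
  elem=2: even, yield 2
  elem=3: odd, yield -3
  elem=4: even, yield 4
  elem=5: odd, yield -5
  elem=6: even, yield 6
  elem=7: odd, yield -7
Therefore ans = [0, -1, 2, -3, 4, -5, 6, -7].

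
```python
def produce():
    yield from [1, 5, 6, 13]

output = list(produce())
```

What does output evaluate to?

Step 1: yield from delegates to the iterable, yielding each element.
Step 2: Collected values: [1, 5, 6, 13].
Therefore output = [1, 5, 6, 13].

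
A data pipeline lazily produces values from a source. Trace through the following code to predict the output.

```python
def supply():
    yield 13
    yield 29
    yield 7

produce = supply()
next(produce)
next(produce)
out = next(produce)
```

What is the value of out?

Step 1: supply() creates a generator.
Step 2: next(produce) yields 13 (consumed and discarded).
Step 3: next(produce) yields 29 (consumed and discarded).
Step 4: next(produce) yields 7, assigned to out.
Therefore out = 7.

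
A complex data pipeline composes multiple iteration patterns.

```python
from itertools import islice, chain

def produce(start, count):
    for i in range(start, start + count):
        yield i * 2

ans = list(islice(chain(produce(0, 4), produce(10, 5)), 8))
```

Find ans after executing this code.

Step 1: produce(0, 4) yields [0, 2, 4, 6].
Step 2: produce(10, 5) yields [20, 22, 24, 26, 28].
Step 3: chain concatenates: [0, 2, 4, 6, 20, 22, 24, 26, 28].
Step 4: islice takes first 8: [0, 2, 4, 6, 20, 22, 24, 26].
Therefore ans = [0, 2, 4, 6, 20, 22, 24, 26].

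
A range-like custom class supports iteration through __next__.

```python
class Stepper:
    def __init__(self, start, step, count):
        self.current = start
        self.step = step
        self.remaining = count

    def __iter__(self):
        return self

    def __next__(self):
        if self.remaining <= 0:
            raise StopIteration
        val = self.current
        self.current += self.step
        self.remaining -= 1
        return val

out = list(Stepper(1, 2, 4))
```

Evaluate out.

Step 1: Stepper starts at 1, increments by 2, for 4 steps:
  Yield 1, then current += 2
  Yield 3, then current += 2
  Yield 5, then current += 2
  Yield 7, then current += 2
Therefore out = [1, 3, 5, 7].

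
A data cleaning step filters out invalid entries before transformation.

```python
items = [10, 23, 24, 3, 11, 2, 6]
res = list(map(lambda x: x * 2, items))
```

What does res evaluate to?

Step 1: Apply lambda x: x * 2 to each element:
  10 -> 20
  23 -> 46
  24 -> 48
  3 -> 6
  11 -> 22
  2 -> 4
  6 -> 12
Therefore res = [20, 46, 48, 6, 22, 4, 12].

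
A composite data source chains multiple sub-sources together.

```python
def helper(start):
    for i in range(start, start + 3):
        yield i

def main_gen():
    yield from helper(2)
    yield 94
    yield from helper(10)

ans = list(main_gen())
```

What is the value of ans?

Step 1: main_gen() delegates to helper(2):
  yield 2
  yield 3
  yield 4
Step 2: yield 94
Step 3: Delegates to helper(10):
  yield 10
  yield 11
  yield 12
Therefore ans = [2, 3, 4, 94, 10, 11, 12].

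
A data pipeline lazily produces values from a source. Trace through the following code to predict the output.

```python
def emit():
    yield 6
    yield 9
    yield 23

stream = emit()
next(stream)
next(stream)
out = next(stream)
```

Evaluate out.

Step 1: emit() creates a generator.
Step 2: next(stream) yields 6 (consumed and discarded).
Step 3: next(stream) yields 9 (consumed and discarded).
Step 4: next(stream) yields 23, assigned to out.
Therefore out = 23.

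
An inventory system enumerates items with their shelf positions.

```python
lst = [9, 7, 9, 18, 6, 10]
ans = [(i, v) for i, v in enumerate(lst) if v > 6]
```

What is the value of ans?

Step 1: Filter enumerate([9, 7, 9, 18, 6, 10]) keeping v > 6:
  (0, 9): 9 > 6, included
  (1, 7): 7 > 6, included
  (2, 9): 9 > 6, included
  (3, 18): 18 > 6, included
  (4, 6): 6 <= 6, excluded
  (5, 10): 10 > 6, included
Therefore ans = [(0, 9), (1, 7), (2, 9), (3, 18), (5, 10)].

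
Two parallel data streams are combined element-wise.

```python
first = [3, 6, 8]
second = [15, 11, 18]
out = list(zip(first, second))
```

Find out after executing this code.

Step 1: zip pairs elements at same index:
  Index 0: (3, 15)
  Index 1: (6, 11)
  Index 2: (8, 18)
Therefore out = [(3, 15), (6, 11), (8, 18)].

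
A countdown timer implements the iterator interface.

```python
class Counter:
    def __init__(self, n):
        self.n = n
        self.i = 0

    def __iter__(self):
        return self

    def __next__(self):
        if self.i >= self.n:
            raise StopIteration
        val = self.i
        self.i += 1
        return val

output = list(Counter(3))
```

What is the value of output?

Step 1: Counter(3) creates an iterator counting 0 to 2.
Step 2: list() consumes all values: [0, 1, 2].
Therefore output = [0, 1, 2].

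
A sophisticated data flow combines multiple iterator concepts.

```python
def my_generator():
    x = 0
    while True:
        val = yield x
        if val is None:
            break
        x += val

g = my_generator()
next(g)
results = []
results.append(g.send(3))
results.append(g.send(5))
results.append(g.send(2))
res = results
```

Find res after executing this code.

Step 1: next(g) -> yield 0.
Step 2: send(3) -> x = 3, yield 3.
Step 3: send(5) -> x = 8, yield 8.
Step 4: send(2) -> x = 10, yield 10.
Therefore res = [3, 8, 10].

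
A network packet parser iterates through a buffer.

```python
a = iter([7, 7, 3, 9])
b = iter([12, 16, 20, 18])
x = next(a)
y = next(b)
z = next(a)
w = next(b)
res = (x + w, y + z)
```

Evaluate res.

Step 1: a iterates [7, 7, 3, 9], b iterates [12, 16, 20, 18].
Step 2: x = next(a) = 7, y = next(b) = 12.
Step 3: z = next(a) = 7, w = next(b) = 16.
Step 4: res = (7 + 16, 12 + 7) = (23, 19).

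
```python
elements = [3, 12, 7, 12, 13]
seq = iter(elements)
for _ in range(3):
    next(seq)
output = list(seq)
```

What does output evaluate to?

Step 1: Create iterator over [3, 12, 7, 12, 13].
Step 2: Advance 3 positions (consuming [3, 12, 7]).
Step 3: list() collects remaining elements: [12, 13].
Therefore output = [12, 13].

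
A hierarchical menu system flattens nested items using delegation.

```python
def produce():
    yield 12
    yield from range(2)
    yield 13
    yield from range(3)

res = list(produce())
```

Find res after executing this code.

Step 1: Trace yields in order:
  yield 12
  yield 0
  yield 1
  yield 13
  yield 0
  yield 1
  yield 2
Therefore res = [12, 0, 1, 13, 0, 1, 2].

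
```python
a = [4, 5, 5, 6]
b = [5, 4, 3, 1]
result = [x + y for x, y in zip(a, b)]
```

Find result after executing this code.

Step 1: Add corresponding elements:
  4 + 5 = 9
  5 + 4 = 9
  5 + 3 = 8
  6 + 1 = 7
Therefore result = [9, 9, 8, 7].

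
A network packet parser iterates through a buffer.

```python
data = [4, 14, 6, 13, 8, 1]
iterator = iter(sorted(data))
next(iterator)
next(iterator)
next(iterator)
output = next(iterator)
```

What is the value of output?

Step 1: sorted([4, 14, 6, 13, 8, 1]) = [1, 4, 6, 8, 13, 14].
Step 2: Create iterator and skip 3 elements.
Step 3: next() returns 8.
Therefore output = 8.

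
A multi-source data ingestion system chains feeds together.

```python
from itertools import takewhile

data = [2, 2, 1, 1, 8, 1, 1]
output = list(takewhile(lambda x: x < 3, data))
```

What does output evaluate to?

Step 1: takewhile stops at first element >= 3:
  2 < 3: take
  2 < 3: take
  1 < 3: take
  1 < 3: take
  8 >= 3: stop
Therefore output = [2, 2, 1, 1].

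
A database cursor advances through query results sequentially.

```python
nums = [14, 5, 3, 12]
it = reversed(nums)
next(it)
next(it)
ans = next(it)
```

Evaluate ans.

Step 1: reversed([14, 5, 3, 12]) gives iterator: [12, 3, 5, 14].
Step 2: First next() = 12, second next() = 3.
Step 3: Third next() = 5.
Therefore ans = 5.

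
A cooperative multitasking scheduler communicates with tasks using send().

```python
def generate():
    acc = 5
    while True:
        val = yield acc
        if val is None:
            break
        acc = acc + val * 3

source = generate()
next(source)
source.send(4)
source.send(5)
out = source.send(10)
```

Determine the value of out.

Step 1: next() -> yield acc=5.
Step 2: send(4) -> val=4, acc = 5 + 4*3 = 17, yield 17.
Step 3: send(5) -> val=5, acc = 17 + 5*3 = 32, yield 32.
Step 4: send(10) -> val=10, acc = 32 + 10*3 = 62, yield 62.
Therefore out = 62.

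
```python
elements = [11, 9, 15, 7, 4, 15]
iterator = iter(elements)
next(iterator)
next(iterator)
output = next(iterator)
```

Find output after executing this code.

Step 1: Create iterator over [11, 9, 15, 7, 4, 15].
Step 2: next() consumes 11.
Step 3: next() consumes 9.
Step 4: next() returns 15.
Therefore output = 15.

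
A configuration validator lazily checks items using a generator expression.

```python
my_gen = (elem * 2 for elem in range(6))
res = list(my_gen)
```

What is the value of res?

Step 1: For each elem in range(6), compute elem*2:
  elem=0: 0*2 = 0
  elem=1: 1*2 = 2
  elem=2: 2*2 = 4
  elem=3: 3*2 = 6
  elem=4: 4*2 = 8
  elem=5: 5*2 = 10
Therefore res = [0, 2, 4, 6, 8, 10].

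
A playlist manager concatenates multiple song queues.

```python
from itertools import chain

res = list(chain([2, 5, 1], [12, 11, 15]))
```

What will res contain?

Step 1: chain() concatenates iterables: [2, 5, 1] + [12, 11, 15].
Therefore res = [2, 5, 1, 12, 11, 15].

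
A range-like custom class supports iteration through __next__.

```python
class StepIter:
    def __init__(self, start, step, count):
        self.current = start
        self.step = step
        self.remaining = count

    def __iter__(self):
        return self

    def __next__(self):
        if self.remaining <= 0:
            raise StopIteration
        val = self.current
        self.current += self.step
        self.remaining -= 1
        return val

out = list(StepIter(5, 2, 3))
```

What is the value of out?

Step 1: StepIter starts at 5, increments by 2, for 3 steps:
  Yield 5, then current += 2
  Yield 7, then current += 2
  Yield 9, then current += 2
Therefore out = [5, 7, 9].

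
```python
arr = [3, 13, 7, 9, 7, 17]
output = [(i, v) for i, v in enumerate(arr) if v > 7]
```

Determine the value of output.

Step 1: Filter enumerate([3, 13, 7, 9, 7, 17]) keeping v > 7:
  (0, 3): 3 <= 7, excluded
  (1, 13): 13 > 7, included
  (2, 7): 7 <= 7, excluded
  (3, 9): 9 > 7, included
  (4, 7): 7 <= 7, excluded
  (5, 17): 17 > 7, included
Therefore output = [(1, 13), (3, 9), (5, 17)].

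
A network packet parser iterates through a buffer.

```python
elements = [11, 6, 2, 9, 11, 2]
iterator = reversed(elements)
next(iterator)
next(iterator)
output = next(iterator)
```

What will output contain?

Step 1: reversed([11, 6, 2, 9, 11, 2]) gives iterator: [2, 11, 9, 2, 6, 11].
Step 2: First next() = 2, second next() = 11.
Step 3: Third next() = 9.
Therefore output = 9.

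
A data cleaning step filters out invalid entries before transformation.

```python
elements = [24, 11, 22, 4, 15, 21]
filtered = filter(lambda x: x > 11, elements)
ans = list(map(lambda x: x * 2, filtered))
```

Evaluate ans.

Step 1: Filter elements for elements > 11:
  24: kept
  11: removed
  22: kept
  4: removed
  15: kept
  21: kept
Step 2: Map x * 2 on filtered [24, 22, 15, 21]:
  24 -> 48
  22 -> 44
  15 -> 30
  21 -> 42
Therefore ans = [48, 44, 30, 42].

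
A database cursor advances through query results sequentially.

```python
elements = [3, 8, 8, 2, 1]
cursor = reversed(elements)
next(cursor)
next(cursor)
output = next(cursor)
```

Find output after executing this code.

Step 1: reversed([3, 8, 8, 2, 1]) gives iterator: [1, 2, 8, 8, 3].
Step 2: First next() = 1, second next() = 2.
Step 3: Third next() = 8.
Therefore output = 8.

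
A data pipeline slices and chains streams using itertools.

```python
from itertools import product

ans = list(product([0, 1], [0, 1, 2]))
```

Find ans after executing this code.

Step 1: product([0, 1], [0, 1, 2]) gives all pairs:
  (0, 0)
  (0, 1)
  (0, 2)
  (1, 0)
  (1, 1)
  (1, 2)
Therefore ans = [(0, 0), (0, 1), (0, 2), (1, 0), (1, 1), (1, 2)].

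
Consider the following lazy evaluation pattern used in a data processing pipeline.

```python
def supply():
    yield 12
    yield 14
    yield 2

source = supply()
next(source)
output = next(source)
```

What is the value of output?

Step 1: supply() creates a generator.
Step 2: next(source) yields 12 (consumed and discarded).
Step 3: next(source) yields 14, assigned to output.
Therefore output = 14.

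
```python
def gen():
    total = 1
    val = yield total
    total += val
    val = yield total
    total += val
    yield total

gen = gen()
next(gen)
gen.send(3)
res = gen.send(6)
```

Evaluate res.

Step 1: next() -> yield total=1.
Step 2: send(3) -> val=3, total = 1+3 = 4, yield 4.
Step 3: send(6) -> val=6, total = 4+6 = 10, yield 10.
Therefore res = 10.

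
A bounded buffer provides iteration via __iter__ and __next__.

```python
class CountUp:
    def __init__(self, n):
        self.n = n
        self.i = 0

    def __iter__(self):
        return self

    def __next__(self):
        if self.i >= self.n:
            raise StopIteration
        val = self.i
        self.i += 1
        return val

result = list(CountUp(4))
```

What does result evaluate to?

Step 1: CountUp(4) creates an iterator counting 0 to 3.
Step 2: list() consumes all values: [0, 1, 2, 3].
Therefore result = [0, 1, 2, 3].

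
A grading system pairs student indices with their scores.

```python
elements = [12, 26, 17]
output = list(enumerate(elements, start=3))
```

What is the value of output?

Step 1: enumerate with start=3:
  (3, 12)
  (4, 26)
  (5, 17)
Therefore output = [(3, 12), (4, 26), (5, 17)].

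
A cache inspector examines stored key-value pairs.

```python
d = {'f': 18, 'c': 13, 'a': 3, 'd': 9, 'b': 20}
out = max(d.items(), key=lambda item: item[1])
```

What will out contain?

Step 1: Find item with maximum value:
  ('f', 18)
  ('c', 13)
  ('a', 3)
  ('d', 9)
  ('b', 20)
Step 2: Maximum value is 20 at key 'b'.
Therefore out = ('b', 20).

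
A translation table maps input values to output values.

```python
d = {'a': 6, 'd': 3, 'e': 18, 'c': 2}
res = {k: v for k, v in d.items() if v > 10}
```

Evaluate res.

Step 1: Filter items where value > 10:
  'a': 6 <= 10: removed
  'd': 3 <= 10: removed
  'e': 18 > 10: kept
  'c': 2 <= 10: removed
Therefore res = {'e': 18}.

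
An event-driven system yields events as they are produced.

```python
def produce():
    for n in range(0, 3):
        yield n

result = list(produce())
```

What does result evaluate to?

Step 1: The generator yields each value from range(0, 3).
Step 2: list() consumes all yields: [0, 1, 2].
Therefore result = [0, 1, 2].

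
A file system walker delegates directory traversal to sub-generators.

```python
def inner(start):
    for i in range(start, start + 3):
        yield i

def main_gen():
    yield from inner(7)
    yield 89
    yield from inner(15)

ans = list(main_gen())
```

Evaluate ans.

Step 1: main_gen() delegates to inner(7):
  yield 7
  yield 8
  yield 9
Step 2: yield 89
Step 3: Delegates to inner(15):
  yield 15
  yield 16
  yield 17
Therefore ans = [7, 8, 9, 89, 15, 16, 17].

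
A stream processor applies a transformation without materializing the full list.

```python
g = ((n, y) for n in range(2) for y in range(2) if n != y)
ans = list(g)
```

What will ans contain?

Step 1: Nested generator over range(2) x range(2) where n != y:
  (0, 0): excluded (n == y)
  (0, 1): included
  (1, 0): included
  (1, 1): excluded (n == y)
Therefore ans = [(0, 1), (1, 0)].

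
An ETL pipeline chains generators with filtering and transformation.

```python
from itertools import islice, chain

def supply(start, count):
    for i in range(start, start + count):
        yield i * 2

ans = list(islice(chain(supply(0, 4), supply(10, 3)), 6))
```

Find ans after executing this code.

Step 1: supply(0, 4) yields [0, 2, 4, 6].
Step 2: supply(10, 3) yields [20, 22, 24].
Step 3: chain concatenates: [0, 2, 4, 6, 20, 22, 24].
Step 4: islice takes first 6: [0, 2, 4, 6, 20, 22].
Therefore ans = [0, 2, 4, 6, 20, 22].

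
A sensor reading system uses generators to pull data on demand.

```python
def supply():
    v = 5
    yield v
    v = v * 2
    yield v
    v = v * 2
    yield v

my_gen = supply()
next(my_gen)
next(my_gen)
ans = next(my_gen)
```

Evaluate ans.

Step 1: Trace through generator execution:
  Yield 1: v starts at 5, yield 5
  Yield 2: v = 5 * 2 = 10, yield 10
  Yield 3: v = 10 * 2 = 20, yield 20
Step 2: First next() gets 5, second next() gets the second value, third next() yields 20.
Therefore ans = 20.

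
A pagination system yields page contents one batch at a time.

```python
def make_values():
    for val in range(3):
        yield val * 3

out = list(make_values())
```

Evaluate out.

Step 1: For each val in range(3), yield val * 3:
  val=0: yield 0 * 3 = 0
  val=1: yield 1 * 3 = 3
  val=2: yield 2 * 3 = 6
Therefore out = [0, 3, 6].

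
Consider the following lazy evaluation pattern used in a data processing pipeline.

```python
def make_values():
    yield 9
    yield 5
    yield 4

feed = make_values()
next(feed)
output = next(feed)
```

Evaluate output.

Step 1: make_values() creates a generator.
Step 2: next(feed) yields 9 (consumed and discarded).
Step 3: next(feed) yields 5, assigned to output.
Therefore output = 5.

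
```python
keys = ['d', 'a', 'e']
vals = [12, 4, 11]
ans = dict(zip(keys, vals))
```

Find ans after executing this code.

Step 1: zip pairs keys with values:
  'd' -> 12
  'a' -> 4
  'e' -> 11
Therefore ans = {'d': 12, 'a': 4, 'e': 11}.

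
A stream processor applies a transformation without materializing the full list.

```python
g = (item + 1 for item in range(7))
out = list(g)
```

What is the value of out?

Step 1: For each item in range(7), compute item+1:
  item=0: 0+1 = 1
  item=1: 1+1 = 2
  item=2: 2+1 = 3
  item=3: 3+1 = 4
  item=4: 4+1 = 5
  item=5: 5+1 = 6
  item=6: 6+1 = 7
Therefore out = [1, 2, 3, 4, 5, 6, 7].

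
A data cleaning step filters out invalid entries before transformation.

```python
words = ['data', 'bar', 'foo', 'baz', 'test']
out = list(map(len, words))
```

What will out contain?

Step 1: Map len() to each word:
  'data' -> 4
  'bar' -> 3
  'foo' -> 3
  'baz' -> 3
  'test' -> 4
Therefore out = [4, 3, 3, 3, 4].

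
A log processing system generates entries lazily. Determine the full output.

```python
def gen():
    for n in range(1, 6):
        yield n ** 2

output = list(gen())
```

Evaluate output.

Step 1: For each n in range(1, 6), yield n**2:
  n=1: yield 1**2 = 1
  n=2: yield 2**2 = 4
  n=3: yield 3**2 = 9
  n=4: yield 4**2 = 16
  n=5: yield 5**2 = 25
Therefore output = [1, 4, 9, 16, 25].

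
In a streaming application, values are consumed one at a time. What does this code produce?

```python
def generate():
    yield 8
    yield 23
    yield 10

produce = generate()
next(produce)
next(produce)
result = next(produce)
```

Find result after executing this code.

Step 1: generate() creates a generator.
Step 2: next(produce) yields 8 (consumed and discarded).
Step 3: next(produce) yields 23 (consumed and discarded).
Step 4: next(produce) yields 10, assigned to result.
Therefore result = 10.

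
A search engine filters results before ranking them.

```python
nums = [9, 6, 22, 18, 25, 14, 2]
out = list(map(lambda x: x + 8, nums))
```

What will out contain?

Step 1: Apply lambda x: x + 8 to each element:
  9 -> 17
  6 -> 14
  22 -> 30
  18 -> 26
  25 -> 33
  14 -> 22
  2 -> 10
Therefore out = [17, 14, 30, 26, 33, 22, 10].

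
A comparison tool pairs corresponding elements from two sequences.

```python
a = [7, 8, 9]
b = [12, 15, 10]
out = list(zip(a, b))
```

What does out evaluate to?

Step 1: zip pairs elements at same index:
  Index 0: (7, 12)
  Index 1: (8, 15)
  Index 2: (9, 10)
Therefore out = [(7, 12), (8, 15), (9, 10)].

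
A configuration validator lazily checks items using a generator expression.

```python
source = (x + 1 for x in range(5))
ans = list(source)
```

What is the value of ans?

Step 1: For each x in range(5), compute x+1:
  x=0: 0+1 = 1
  x=1: 1+1 = 2
  x=2: 2+1 = 3
  x=3: 3+1 = 4
  x=4: 4+1 = 5
Therefore ans = [1, 2, 3, 4, 5].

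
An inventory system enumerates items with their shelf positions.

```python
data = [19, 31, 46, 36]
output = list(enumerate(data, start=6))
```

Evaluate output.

Step 1: enumerate with start=6:
  (6, 19)
  (7, 31)
  (8, 46)
  (9, 36)
Therefore output = [(6, 19), (7, 31), (8, 46), (9, 36)].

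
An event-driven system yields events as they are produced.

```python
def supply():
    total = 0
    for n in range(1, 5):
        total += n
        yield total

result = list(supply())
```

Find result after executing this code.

Step 1: Generator accumulates running sum:
  n=1: total = 1, yield 1
  n=2: total = 3, yield 3
  n=3: total = 6, yield 6
  n=4: total = 10, yield 10
Therefore result = [1, 3, 6, 10].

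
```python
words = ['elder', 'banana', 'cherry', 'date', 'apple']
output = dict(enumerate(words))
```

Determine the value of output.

Step 1: enumerate pairs indices with words:
  0 -> 'elder'
  1 -> 'banana'
  2 -> 'cherry'
  3 -> 'date'
  4 -> 'apple'
Therefore output = {0: 'elder', 1: 'banana', 2: 'cherry', 3: 'date', 4: 'apple'}.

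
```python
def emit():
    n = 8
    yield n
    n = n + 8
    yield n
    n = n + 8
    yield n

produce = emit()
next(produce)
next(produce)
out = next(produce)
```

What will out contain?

Step 1: Trace through generator execution:
  Yield 1: n starts at 8, yield 8
  Yield 2: n = 8 + 8 = 16, yield 16
  Yield 3: n = 16 + 8 = 24, yield 24
Step 2: First next() gets 8, second next() gets the second value, third next() yields 24.
Therefore out = 24.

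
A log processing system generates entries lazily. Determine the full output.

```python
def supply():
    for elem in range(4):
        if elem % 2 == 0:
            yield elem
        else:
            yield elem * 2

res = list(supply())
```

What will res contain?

Step 1: For each elem in range(4), yield elem if even, else elem*2:
  elem=0 (even): yield 0
  elem=1 (odd): yield 1*2 = 2
  elem=2 (even): yield 2
  elem=3 (odd): yield 3*2 = 6
Therefore res = [0, 2, 2, 6].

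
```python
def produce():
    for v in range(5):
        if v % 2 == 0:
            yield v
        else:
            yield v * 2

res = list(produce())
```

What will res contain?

Step 1: For each v in range(5), yield v if even, else v*2:
  v=0 (even): yield 0
  v=1 (odd): yield 1*2 = 2
  v=2 (even): yield 2
  v=3 (odd): yield 3*2 = 6
  v=4 (even): yield 4
Therefore res = [0, 2, 2, 6, 4].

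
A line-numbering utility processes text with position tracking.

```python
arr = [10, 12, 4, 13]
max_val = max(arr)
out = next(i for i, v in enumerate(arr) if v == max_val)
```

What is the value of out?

Step 1: max([10, 12, 4, 13]) = 13.
Step 2: Find first index where value == 13:
  Index 0: 10 != 13
  Index 1: 12 != 13
  Index 2: 4 != 13
  Index 3: 13 == 13, found!
Therefore out = 3.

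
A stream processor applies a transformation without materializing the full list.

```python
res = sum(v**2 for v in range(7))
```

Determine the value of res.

Step 1: Compute v**2 for each v in range(7):
  v=0: 0**2 = 0
  v=1: 1**2 = 1
  v=2: 2**2 = 4
  v=3: 3**2 = 9
  v=4: 4**2 = 16
  v=5: 5**2 = 25
  v=6: 6**2 = 36
Step 2: sum = 0 + 1 + 4 + 9 + 16 + 25 + 36 = 91.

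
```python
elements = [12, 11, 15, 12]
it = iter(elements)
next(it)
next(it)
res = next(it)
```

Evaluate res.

Step 1: Create iterator over [12, 11, 15, 12].
Step 2: next() consumes 12.
Step 3: next() consumes 11.
Step 4: next() returns 15.
Therefore res = 15.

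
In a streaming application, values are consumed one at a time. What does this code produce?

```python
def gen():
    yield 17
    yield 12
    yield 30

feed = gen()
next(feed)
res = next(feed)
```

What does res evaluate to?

Step 1: gen() creates a generator.
Step 2: next(feed) yields 17 (consumed and discarded).
Step 3: next(feed) yields 12, assigned to res.
Therefore res = 12.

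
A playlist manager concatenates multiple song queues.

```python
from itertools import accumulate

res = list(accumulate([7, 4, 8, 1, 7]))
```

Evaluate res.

Step 1: accumulate computes running sums:
  + 7 = 7
  + 4 = 11
  + 8 = 19
  + 1 = 20
  + 7 = 27
Therefore res = [7, 11, 19, 20, 27].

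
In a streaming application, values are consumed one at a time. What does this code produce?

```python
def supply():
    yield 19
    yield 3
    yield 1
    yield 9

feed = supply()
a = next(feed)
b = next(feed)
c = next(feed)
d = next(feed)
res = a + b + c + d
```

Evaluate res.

Step 1: Create generator and consume all values:
  a = next(feed) = 19
  b = next(feed) = 3
  c = next(feed) = 1
  d = next(feed) = 9
Step 2: res = 19 + 3 + 1 + 9 = 32.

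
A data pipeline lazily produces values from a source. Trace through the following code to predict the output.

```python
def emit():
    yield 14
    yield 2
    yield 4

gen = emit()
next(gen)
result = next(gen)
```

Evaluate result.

Step 1: emit() creates a generator.
Step 2: next(gen) yields 14 (consumed and discarded).
Step 3: next(gen) yields 2, assigned to result.
Therefore result = 2.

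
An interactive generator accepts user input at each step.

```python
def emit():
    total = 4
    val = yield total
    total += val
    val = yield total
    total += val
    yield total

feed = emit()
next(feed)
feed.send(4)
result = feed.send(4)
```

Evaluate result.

Step 1: next() -> yield total=4.
Step 2: send(4) -> val=4, total = 4+4 = 8, yield 8.
Step 3: send(4) -> val=4, total = 8+4 = 12, yield 12.
Therefore result = 12.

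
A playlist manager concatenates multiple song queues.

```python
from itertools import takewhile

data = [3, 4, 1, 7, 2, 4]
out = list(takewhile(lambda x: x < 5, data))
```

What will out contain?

Step 1: takewhile stops at first element >= 5:
  3 < 5: take
  4 < 5: take
  1 < 5: take
  7 >= 5: stop
Therefore out = [3, 4, 1].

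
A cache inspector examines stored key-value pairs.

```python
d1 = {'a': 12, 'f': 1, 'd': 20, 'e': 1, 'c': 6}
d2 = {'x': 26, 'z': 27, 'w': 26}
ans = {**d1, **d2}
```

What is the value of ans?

Step 1: Merge d1 and d2 (d2 values override on key conflicts).
Step 2: d1 has keys ['a', 'f', 'd', 'e', 'c'], d2 has keys ['x', 'z', 'w'].
Therefore ans = {'a': 12, 'f': 1, 'd': 20, 'e': 1, 'c': 6, 'x': 26, 'z': 27, 'w': 26}.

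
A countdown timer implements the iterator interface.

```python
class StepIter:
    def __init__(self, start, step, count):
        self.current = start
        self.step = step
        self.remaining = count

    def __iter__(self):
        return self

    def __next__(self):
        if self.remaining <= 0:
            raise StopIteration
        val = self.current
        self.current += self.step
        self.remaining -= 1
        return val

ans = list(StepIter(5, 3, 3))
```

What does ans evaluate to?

Step 1: StepIter starts at 5, increments by 3, for 3 steps:
  Yield 5, then current += 3
  Yield 8, then current += 3
  Yield 11, then current += 3
Therefore ans = [5, 8, 11].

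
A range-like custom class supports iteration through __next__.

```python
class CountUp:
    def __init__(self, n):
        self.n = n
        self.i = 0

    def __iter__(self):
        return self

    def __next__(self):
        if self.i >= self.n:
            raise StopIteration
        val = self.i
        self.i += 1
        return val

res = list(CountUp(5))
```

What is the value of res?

Step 1: CountUp(5) creates an iterator counting 0 to 4.
Step 2: list() consumes all values: [0, 1, 2, 3, 4].
Therefore res = [0, 1, 2, 3, 4].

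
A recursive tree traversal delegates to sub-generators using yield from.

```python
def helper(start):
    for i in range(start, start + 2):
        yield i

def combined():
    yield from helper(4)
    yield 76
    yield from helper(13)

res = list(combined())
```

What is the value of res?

Step 1: combined() delegates to helper(4):
  yield 4
  yield 5
Step 2: yield 76
Step 3: Delegates to helper(13):
  yield 13
  yield 14
Therefore res = [4, 5, 76, 13, 14].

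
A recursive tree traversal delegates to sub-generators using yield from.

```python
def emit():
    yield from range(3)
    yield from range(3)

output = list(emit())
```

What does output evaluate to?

Step 1: Trace yields in order:
  yield 0
  yield 1
  yield 2
  yield 0
  yield 1
  yield 2
Therefore output = [0, 1, 2, 0, 1, 2].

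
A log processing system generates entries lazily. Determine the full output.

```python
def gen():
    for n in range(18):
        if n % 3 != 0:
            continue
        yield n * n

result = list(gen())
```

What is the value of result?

Step 1: Only yield n**2 when n is divisible by 3:
  n=0: 0 % 3 == 0, yield 0**2 = 0
  n=3: 3 % 3 == 0, yield 3**2 = 9
  n=6: 6 % 3 == 0, yield 6**2 = 36
  n=9: 9 % 3 == 0, yield 9**2 = 81
  n=12: 12 % 3 == 0, yield 12**2 = 144
  n=15: 15 % 3 == 0, yield 15**2 = 225
Therefore result = [0, 9, 36, 81, 144, 225].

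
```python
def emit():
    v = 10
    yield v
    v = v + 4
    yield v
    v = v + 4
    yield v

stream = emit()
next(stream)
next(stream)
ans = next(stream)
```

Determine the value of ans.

Step 1: Trace through generator execution:
  Yield 1: v starts at 10, yield 10
  Yield 2: v = 10 + 4 = 14, yield 14
  Yield 3: v = 14 + 4 = 18, yield 18
Step 2: First next() gets 10, second next() gets the second value, third next() yields 18.
Therefore ans = 18.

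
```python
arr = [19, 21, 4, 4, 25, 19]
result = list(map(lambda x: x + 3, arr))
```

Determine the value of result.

Step 1: Apply lambda x: x + 3 to each element:
  19 -> 22
  21 -> 24
  4 -> 7
  4 -> 7
  25 -> 28
  19 -> 22
Therefore result = [22, 24, 7, 7, 28, 22].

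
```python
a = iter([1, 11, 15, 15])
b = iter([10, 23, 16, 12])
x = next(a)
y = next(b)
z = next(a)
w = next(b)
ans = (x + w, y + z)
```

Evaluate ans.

Step 1: a iterates [1, 11, 15, 15], b iterates [10, 23, 16, 12].
Step 2: x = next(a) = 1, y = next(b) = 10.
Step 3: z = next(a) = 11, w = next(b) = 23.
Step 4: ans = (1 + 23, 10 + 11) = (24, 21).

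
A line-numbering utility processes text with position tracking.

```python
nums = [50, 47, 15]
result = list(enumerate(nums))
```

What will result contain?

Step 1: enumerate pairs each element with its index:
  (0, 50)
  (1, 47)
  (2, 15)
Therefore result = [(0, 50), (1, 47), (2, 15)].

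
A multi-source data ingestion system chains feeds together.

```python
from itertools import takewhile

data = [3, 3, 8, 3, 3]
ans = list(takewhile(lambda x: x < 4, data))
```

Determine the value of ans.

Step 1: takewhile stops at first element >= 4:
  3 < 4: take
  3 < 4: take
  8 >= 4: stop
Therefore ans = [3, 3].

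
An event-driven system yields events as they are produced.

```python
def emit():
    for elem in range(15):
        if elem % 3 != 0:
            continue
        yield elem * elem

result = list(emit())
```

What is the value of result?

Step 1: Only yield elem**2 when elem is divisible by 3:
  elem=0: 0 % 3 == 0, yield 0**2 = 0
  elem=3: 3 % 3 == 0, yield 3**2 = 9
  elem=6: 6 % 3 == 0, yield 6**2 = 36
  elem=9: 9 % 3 == 0, yield 9**2 = 81
  elem=12: 12 % 3 == 0, yield 12**2 = 144
Therefore result = [0, 9, 36, 81, 144].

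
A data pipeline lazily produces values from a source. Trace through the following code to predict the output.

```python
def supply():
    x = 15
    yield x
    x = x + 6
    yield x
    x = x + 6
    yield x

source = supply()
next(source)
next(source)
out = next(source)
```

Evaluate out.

Step 1: Trace through generator execution:
  Yield 1: x starts at 15, yield 15
  Yield 2: x = 15 + 6 = 21, yield 21
  Yield 3: x = 21 + 6 = 27, yield 27
Step 2: First next() gets 15, second next() gets the second value, third next() yields 27.
Therefore out = 27.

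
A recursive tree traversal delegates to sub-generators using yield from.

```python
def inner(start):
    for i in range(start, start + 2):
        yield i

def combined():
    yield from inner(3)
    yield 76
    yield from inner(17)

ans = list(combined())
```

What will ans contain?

Step 1: combined() delegates to inner(3):
  yield 3
  yield 4
Step 2: yield 76
Step 3: Delegates to inner(17):
  yield 17
  yield 18
Therefore ans = [3, 4, 76, 17, 18].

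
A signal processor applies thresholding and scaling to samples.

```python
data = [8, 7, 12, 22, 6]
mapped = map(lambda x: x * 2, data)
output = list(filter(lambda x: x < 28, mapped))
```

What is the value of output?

Step 1: Map x * 2:
  8 -> 16
  7 -> 14
  12 -> 24
  22 -> 44
  6 -> 12
Step 2: Filter for < 28:
  16: kept
  14: kept
  24: kept
  44: removed
  12: kept
Therefore output = [16, 14, 24, 12].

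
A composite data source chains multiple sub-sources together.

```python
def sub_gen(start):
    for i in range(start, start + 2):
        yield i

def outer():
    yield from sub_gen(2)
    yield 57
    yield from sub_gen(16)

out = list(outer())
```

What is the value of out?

Step 1: outer() delegates to sub_gen(2):
  yield 2
  yield 3
Step 2: yield 57
Step 3: Delegates to sub_gen(16):
  yield 16
  yield 17
Therefore out = [2, 3, 57, 16, 17].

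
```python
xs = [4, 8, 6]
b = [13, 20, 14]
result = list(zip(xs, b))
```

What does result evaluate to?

Step 1: zip pairs elements at same index:
  Index 0: (4, 13)
  Index 1: (8, 20)
  Index 2: (6, 14)
Therefore result = [(4, 13), (8, 20), (6, 14)].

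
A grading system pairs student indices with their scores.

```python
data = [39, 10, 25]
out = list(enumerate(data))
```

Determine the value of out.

Step 1: enumerate pairs each element with its index:
  (0, 39)
  (1, 10)
  (2, 25)
Therefore out = [(0, 39), (1, 10), (2, 25)].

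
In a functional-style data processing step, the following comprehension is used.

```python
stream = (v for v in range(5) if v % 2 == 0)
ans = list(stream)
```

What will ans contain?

Step 1: Filter range(5) keeping only even values:
  v=0: even, included
  v=1: odd, excluded
  v=2: even, included
  v=3: odd, excluded
  v=4: even, included
Therefore ans = [0, 2, 4].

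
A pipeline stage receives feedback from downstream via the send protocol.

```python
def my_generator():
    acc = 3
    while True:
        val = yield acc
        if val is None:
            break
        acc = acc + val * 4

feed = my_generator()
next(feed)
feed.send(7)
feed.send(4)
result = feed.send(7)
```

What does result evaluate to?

Step 1: next() -> yield acc=3.
Step 2: send(7) -> val=7, acc = 3 + 7*4 = 31, yield 31.
Step 3: send(4) -> val=4, acc = 31 + 4*4 = 47, yield 47.
Step 4: send(7) -> val=7, acc = 47 + 7*4 = 75, yield 75.
Therefore result = 75.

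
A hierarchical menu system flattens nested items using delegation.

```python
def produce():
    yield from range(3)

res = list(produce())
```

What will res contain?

Step 1: yield from delegates to the iterable, yielding each element.
Step 2: Collected values: [0, 1, 2].
Therefore res = [0, 1, 2].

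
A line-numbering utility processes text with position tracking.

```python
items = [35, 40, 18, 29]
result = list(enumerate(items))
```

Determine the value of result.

Step 1: enumerate pairs each element with its index:
  (0, 35)
  (1, 40)
  (2, 18)
  (3, 29)
Therefore result = [(0, 35), (1, 40), (2, 18), (3, 29)].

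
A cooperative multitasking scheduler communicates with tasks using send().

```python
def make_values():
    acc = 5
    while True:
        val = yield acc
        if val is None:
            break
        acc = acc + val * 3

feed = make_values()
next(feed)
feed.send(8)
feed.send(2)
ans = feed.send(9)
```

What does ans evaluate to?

Step 1: next() -> yield acc=5.
Step 2: send(8) -> val=8, acc = 5 + 8*3 = 29, yield 29.
Step 3: send(2) -> val=2, acc = 29 + 2*3 = 35, yield 35.
Step 4: send(9) -> val=9, acc = 35 + 9*3 = 62, yield 62.
Therefore ans = 62.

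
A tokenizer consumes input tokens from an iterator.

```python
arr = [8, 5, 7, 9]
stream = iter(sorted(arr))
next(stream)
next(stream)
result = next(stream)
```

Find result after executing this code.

Step 1: sorted([8, 5, 7, 9]) = [5, 7, 8, 9].
Step 2: Create iterator and skip 2 elements.
Step 3: next() returns 8.
Therefore result = 8.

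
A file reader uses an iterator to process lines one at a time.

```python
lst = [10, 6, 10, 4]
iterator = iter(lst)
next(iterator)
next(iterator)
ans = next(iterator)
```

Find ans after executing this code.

Step 1: Create iterator over [10, 6, 10, 4].
Step 2: next() consumes 10.
Step 3: next() consumes 6.
Step 4: next() returns 10.
Therefore ans = 10.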